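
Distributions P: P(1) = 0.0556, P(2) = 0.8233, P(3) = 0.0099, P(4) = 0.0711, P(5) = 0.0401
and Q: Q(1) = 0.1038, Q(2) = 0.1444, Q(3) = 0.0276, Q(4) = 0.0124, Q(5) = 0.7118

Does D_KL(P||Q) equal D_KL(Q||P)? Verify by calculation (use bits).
D_KL(P||Q) = 2.0156 bits, D_KL(Q||P) = 2.6943 bits. No — D_KL(P||Q) ≠ D_KL(Q||P) for this pair.

D_KL(P||Q) = Σ P(x) log₂(P(x)/Q(x))

Computing term by term:
  P(1)·log₂(P(1)/Q(1)) = 0.0556·log₂(0.0556/0.1038) = -0.05008
  P(2)·log₂(P(2)/Q(2)) = 0.8233·log₂(0.8233/0.1444) = 2.06759
  P(3)·log₂(P(3)/Q(3)) = 0.0099·log₂(0.0099/0.0276) = -0.01464
  P(4)·log₂(P(4)/Q(4)) = 0.0711·log₂(0.0711/0.0124) = 0.17914
  P(5)·log₂(P(5)/Q(5)) = 0.0401·log₂(0.0401/0.7118) = -0.16641

D_KL(P||Q) = -0.05008 + 2.06759 - 0.01464 + 0.17914 - 0.16641 = 2.01560 ≈ 2.0156 bits

D_KL(Q||P) = Σ Q(x) log₂(Q(x)/P(x))

Computing term by term:
  Q(1)·log₂(Q(1)/P(1)) = 0.1038·log₂(0.1038/0.0556) = 0.09349
  Q(2)·log₂(Q(2)/P(2)) = 0.1444·log₂(0.1444/0.8233) = -0.36264
  Q(3)·log₂(Q(3)/P(3)) = 0.0276·log₂(0.0276/0.0099) = 0.04083
  Q(4)·log₂(Q(4)/P(4)) = 0.0124·log₂(0.0124/0.0711) = -0.03124
  Q(5)·log₂(Q(5)/P(5)) = 0.7118·log₂(0.7118/0.0401) = 2.95383

D_KL(Q||P) = 0.09349 - 0.36264 + 0.04083 - 0.03124 + 2.95383 = 2.69427 ≈ 2.6943 bits

These are NOT equal (difference: 0.6787 bits). KL divergence is asymmetric: D_KL(P||Q) ≠ D_KL(Q||P) in general.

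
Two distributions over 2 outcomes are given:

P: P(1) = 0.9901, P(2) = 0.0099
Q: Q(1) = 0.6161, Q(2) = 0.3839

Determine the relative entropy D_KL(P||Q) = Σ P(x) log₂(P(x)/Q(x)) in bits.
0.6254 bits

D_KL(P||Q) = Σ P(x) log₂(P(x)/Q(x))

Computing term by term:
  P(1)·log₂(P(1)/Q(1)) = 0.9901·log₂(0.9901/0.6161) = 0.67763
  P(2)·log₂(P(2)/Q(2)) = 0.0099·log₂(0.0099/0.3839) = -0.05224

D_KL(P||Q) = 0.67763 - 0.05224 = 0.62539 ≈ 0.6254 bits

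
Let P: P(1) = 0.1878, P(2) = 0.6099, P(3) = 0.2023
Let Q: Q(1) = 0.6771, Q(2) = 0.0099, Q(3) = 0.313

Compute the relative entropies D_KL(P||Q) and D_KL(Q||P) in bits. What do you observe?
D_KL(P||Q) = 3.1510 bits, D_KL(Q||P) = 1.3910 bits. The two directions give different values (D_KL(P||Q) exceeds D_KL(Q||P) by 1.7600 bits): KL divergence is asymmetric.

D_KL(P||Q) = Σ P(x) log₂(P(x)/Q(x))

Computing term by term:
  P(1)·log₂(P(1)/Q(1)) = 0.1878·log₂(0.1878/0.6771) = -0.34746
  P(2)·log₂(P(2)/Q(2)) = 0.6099·log₂(0.6099/0.0099) = 3.62586
  P(3)·log₂(P(3)/Q(3)) = 0.2023·log₂(0.2023/0.313) = -0.12738

D_KL(P||Q) = -0.34746 + 3.62586 - 0.12738 = 3.15102 ≈ 3.1510 bits

D_KL(Q||P) = Σ Q(x) log₂(Q(x)/P(x))

Computing term by term:
  Q(1)·log₂(Q(1)/P(1)) = 0.6771·log₂(0.6771/0.1878) = 1.25275
  Q(2)·log₂(Q(2)/P(2)) = 0.0099·log₂(0.0099/0.6099) = -0.05886
  Q(3)·log₂(Q(3)/P(3)) = 0.313·log₂(0.313/0.2023) = 0.19709

D_KL(Q||P) = 1.25275 - 0.05886 + 0.19709 = 1.39098 ≈ 1.3910 bits

These are NOT equal (difference: 1.7600 bits). KL divergence is asymmetric: D_KL(P||Q) ≠ D_KL(Q||P) in general.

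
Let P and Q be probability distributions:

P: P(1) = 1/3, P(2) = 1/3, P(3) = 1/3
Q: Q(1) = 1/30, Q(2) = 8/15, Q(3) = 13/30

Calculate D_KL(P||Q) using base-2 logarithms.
0.7551 bits

D_KL(P||Q) = Σ P(x) log₂(P(x)/Q(x))

Computing term by term:
  P(1)·log₂(P(1)/Q(1)) = (1/3)·log₂((1/3)/(1/30)) = 1.10731
  P(2)·log₂(P(2)/Q(2)) = (1/3)·log₂((1/3)/(8/15)) = -0.22602
  P(3)·log₂(P(3)/Q(3)) = (1/3)·log₂((1/3)/(13/30)) = -0.12617

D_KL(P||Q) = 1.10731 - 0.22602 - 0.12617 = 0.75512 ≈ 0.7551 bits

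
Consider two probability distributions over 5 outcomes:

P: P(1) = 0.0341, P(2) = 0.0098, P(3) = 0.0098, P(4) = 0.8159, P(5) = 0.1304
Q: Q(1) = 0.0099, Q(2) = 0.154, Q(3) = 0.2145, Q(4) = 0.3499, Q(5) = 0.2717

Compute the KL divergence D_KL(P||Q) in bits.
0.8367 bits

D_KL(P||Q) = Σ P(x) log₂(P(x)/Q(x))

Computing term by term:
  P(1)·log₂(P(1)/Q(1)) = 0.0341·log₂(0.0341/0.0099) = 0.06084
  P(2)·log₂(P(2)/Q(2)) = 0.0098·log₂(0.0098/0.154) = -0.03895
  P(3)·log₂(P(3)/Q(3)) = 0.0098·log₂(0.0098/0.2145) = -0.04363
  P(4)·log₂(P(4)/Q(4)) = 0.8159·log₂(0.8159/0.3499) = 0.99658
  P(5)·log₂(P(5)/Q(5)) = 0.1304·log₂(0.1304/0.2717) = -0.13810

D_KL(P||Q) = 0.06084 - 0.03895 - 0.04363 + 0.99658 - 0.13810 = 0.83674 ≈ 0.8367 bits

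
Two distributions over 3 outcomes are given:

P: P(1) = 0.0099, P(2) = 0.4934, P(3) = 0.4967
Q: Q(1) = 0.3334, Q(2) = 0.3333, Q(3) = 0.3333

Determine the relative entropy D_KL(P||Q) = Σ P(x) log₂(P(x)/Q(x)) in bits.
0.5149 bits

D_KL(P||Q) = Σ P(x) log₂(P(x)/Q(x))

Computing term by term:
  P(1)·log₂(P(1)/Q(1)) = 0.0099·log₂(0.0099/0.3334) = -0.05023
  P(2)·log₂(P(2)/Q(2)) = 0.4934·log₂(0.4934/0.3333) = 0.27923
  P(3)·log₂(P(3)/Q(3)) = 0.4967·log₂(0.4967/0.3333) = 0.28588

D_KL(P||Q) = -0.05023 + 0.27923 + 0.28588 = 0.51488 ≈ 0.5149 bits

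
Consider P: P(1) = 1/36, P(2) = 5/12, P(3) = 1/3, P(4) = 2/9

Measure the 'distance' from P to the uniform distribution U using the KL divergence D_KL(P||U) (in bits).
0.3196 bits

U(i) = 1/4 for all i

D_KL(P||U) = Σ P(x) log₂(P(x) / (1/4))
           = Σ P(x) log₂(P(x)) + log₂(4)
           = log₂(4) - H(P)

H(P) = -Σ P(x) log₂(P(x)):
  -P(1)·log₂(P(1)) = -(1/36)·log₂(1/36) = 0.14361
  -P(2)·log₂(P(2)) = -(5/12)·log₂(5/12) = 0.52626
  -P(3)·log₂(P(3)) = -(1/3)·log₂(1/3) = 0.52832
  -P(4)·log₂(P(4)) = -(2/9)·log₂(2/9) = 0.48221
H(P) = 0.14361 + 0.52626 + 0.52832 + 0.48221 = 1.68040 bits

log₂(4) = 2.00000 bits

D_KL(P||U) = 2.00000 - 1.68040 = 0.31960 ≈ 0.3196 bits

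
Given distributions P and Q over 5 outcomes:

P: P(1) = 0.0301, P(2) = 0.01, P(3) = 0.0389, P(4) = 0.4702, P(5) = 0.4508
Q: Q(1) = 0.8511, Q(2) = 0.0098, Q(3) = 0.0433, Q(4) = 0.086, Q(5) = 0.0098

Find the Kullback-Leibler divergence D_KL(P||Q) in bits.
3.4916 bits

D_KL(P||Q) = Σ P(x) log₂(P(x)/Q(x))

Computing term by term:
  P(1)·log₂(P(1)/Q(1)) = 0.0301·log₂(0.0301/0.8511) = -0.14513
  P(2)·log₂(P(2)/Q(2)) = 0.01·log₂(0.01/0.0098) = 0.00029
  P(3)·log₂(P(3)/Q(3)) = 0.0389·log₂(0.0389/0.0433) = -0.00601
  P(4)·log₂(P(4)/Q(4)) = 0.4702·log₂(0.4702/0.086) = 1.15240
  P(5)·log₂(P(5)/Q(5)) = 0.4508·log₂(0.4508/0.0098) = 2.49002

D_KL(P||Q) = -0.14513 + 0.00029 - 0.00601 + 1.15240 + 2.49002 = 3.49157 ≈ 3.4916 bits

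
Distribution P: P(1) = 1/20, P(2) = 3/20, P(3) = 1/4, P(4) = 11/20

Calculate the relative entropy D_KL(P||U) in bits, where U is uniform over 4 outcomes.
0.3990 bits

U(i) = 1/4 for all i

D_KL(P||U) = Σ P(x) log₂(P(x) / (1/4))
           = Σ P(x) log₂(P(x)) + log₂(4)
           = log₂(4) - H(P)

H(P) = -Σ P(x) log₂(P(x)):
  -P(1)·log₂(P(1)) = -(1/20)·log₂(1/20) = 0.21610
  -P(2)·log₂(P(2)) = -(3/20)·log₂(3/20) = 0.41054
  -P(3)·log₂(P(3)) = -(1/4)·log₂(1/4) = 0.50000
  -P(4)·log₂(P(4)) = -(11/20)·log₂(11/20) = 0.47437
H(P) = 0.21610 + 0.41054 + 0.50000 + 0.47437 = 1.60101 bits

log₂(4) = 2.00000 bits

D_KL(P||U) = 2.00000 - 1.60101 = 0.39899 ≈ 0.3990 bits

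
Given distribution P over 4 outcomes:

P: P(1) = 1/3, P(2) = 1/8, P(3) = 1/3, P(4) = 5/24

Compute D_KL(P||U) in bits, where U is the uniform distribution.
0.0969 bits

U(i) = 1/4 for all i

D_KL(P||U) = Σ P(x) log₂(P(x) / (1/4))
           = Σ P(x) log₂(P(x)) + log₂(4)
           = log₂(4) - H(P)

H(P) = -Σ P(x) log₂(P(x)):
  -P(1)·log₂(P(1)) = -(1/3)·log₂(1/3) = 0.52832
  -P(2)·log₂(P(2)) = -(1/8)·log₂(1/8) = 0.37500
  -P(3)·log₂(P(3)) = -(1/3)·log₂(1/3) = 0.52832
  -P(4)·log₂(P(4)) = -(5/24)·log₂(5/24) = 0.47147
H(P) = 0.52832 + 0.37500 + 0.52832 + 0.47147 = 1.90311 bits

log₂(4) = 2.00000 bits

D_KL(P||U) = 2.00000 - 1.90311 = 0.09689 ≈ 0.0969 bits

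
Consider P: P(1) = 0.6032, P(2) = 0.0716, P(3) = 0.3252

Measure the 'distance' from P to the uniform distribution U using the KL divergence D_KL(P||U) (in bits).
0.3457 bits

U(i) = 1/3 for all i

D_KL(P||U) = Σ P(x) log₂(P(x) / (1/3))
           = Σ P(x) log₂(P(x)) + log₂(3)
           = log₂(3) - H(P)

H(P) = -Σ P(x) log₂(P(x)):
  -P(1)·log₂(P(1)) = -(0.6032)·log₂(0.6032) = 0.43991
  -P(2)·log₂(P(2)) = -(0.0716)·log₂(0.0716) = 0.27236
  -P(3)·log₂(P(3)) = -(0.3252)·log₂(0.3252) = 0.52702
H(P) = 0.43991 + 0.27236 + 0.52702 = 1.23929 bits

log₂(3) = 1.58496 bits

D_KL(P||U) = 1.58496 - 1.23929 = 0.34567 ≈ 0.3457 bits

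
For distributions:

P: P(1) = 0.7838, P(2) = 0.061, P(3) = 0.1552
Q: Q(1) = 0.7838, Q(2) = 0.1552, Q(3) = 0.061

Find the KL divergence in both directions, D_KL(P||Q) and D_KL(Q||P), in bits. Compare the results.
D_KL(P||Q) = 0.1269 bits, D_KL(Q||P) = 0.1269 bits. The two directions give exactly the same value for this pair.

D_KL(P||Q) = Σ P(x) log₂(P(x)/Q(x))

Computing term by term:
  P(1)·log₂(P(1)/Q(1)) = 0.7838·log₂(0.7838/0.7838) = 0.00000
  P(2)·log₂(P(2)/Q(2)) = 0.061·log₂(0.061/0.1552) = -0.08218
  P(3)·log₂(P(3)/Q(3)) = 0.1552·log₂(0.1552/0.061) = 0.20909

D_KL(P||Q) = 0.00000 - 0.08218 + 0.20909 = 0.12691 ≈ 0.1269 bits

D_KL(Q||P) = Σ Q(x) log₂(Q(x)/P(x))

Computing term by term:
  Q(1)·log₂(Q(1)/P(1)) = 0.7838·log₂(0.7838/0.7838) = 0.00000
  Q(2)·log₂(Q(2)/P(2)) = 0.1552·log₂(0.1552/0.061) = 0.20909
  Q(3)·log₂(Q(3)/P(3)) = 0.061·log₂(0.061/0.1552) = -0.08218

D_KL(Q||P) = 0.00000 + 0.20909 - 0.08218 = 0.12691 ≈ 0.1269 bits

These ARE equal here. Q is P with outcomes relabeled (Q(2) = P(3), Q(3) = P(2)) by a relabeling that is its own inverse, so the two sums contain exactly the same terms in a different order. This is a special case — KL divergence is not symmetric in general: D_KL(P||Q) ≠ D_KL(Q||P) for most P, Q.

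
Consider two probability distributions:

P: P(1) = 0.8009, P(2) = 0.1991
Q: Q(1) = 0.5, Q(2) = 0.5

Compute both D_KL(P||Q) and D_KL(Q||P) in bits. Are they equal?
D_KL(P||Q) = 0.2799 bits, D_KL(Q||P) = 0.3244 bits. No, they are not equal.

D_KL(P||Q) = Σ P(x) log₂(P(x)/Q(x))

Computing term by term:
  P(1)·log₂(P(1)/Q(1)) = 0.8009·log₂(0.8009/0.5) = 0.54437
  P(2)·log₂(P(2)/Q(2)) = 0.1991·log₂(0.1991/0.5) = -0.26449

D_KL(P||Q) = 0.54437 - 0.26449 = 0.27988 ≈ 0.2799 bits

D_KL(Q||P) = Σ Q(x) log₂(Q(x)/P(x))

Computing term by term:
  Q(1)·log₂(Q(1)/P(1)) = 0.5·log₂(0.5/0.8009) = -0.33985
  Q(2)·log₂(Q(2)/P(2)) = 0.5·log₂(0.5/0.1991) = 0.66422

D_KL(Q||P) = -0.33985 + 0.66422 = 0.32437 ≈ 0.3244 bits

These are NOT equal (difference: 0.0445 bits). KL divergence is asymmetric: D_KL(P||Q) ≠ D_KL(Q||P) in general.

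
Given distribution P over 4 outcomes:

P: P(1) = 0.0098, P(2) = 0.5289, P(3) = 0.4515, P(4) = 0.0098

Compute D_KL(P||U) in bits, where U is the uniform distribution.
0.8652 bits

U(i) = 1/4 for all i

D_KL(P||U) = Σ P(x) log₂(P(x) / (1/4))
           = Σ P(x) log₂(P(x)) + log₂(4)
           = log₂(4) - H(P)

H(P) = -Σ P(x) log₂(P(x)):
  -P(1)·log₂(P(1)) = -(0.0098)·log₂(0.0098) = 0.06540
  -P(2)·log₂(P(2)) = -(0.5289)·log₂(0.5289) = 0.48602
  -P(3)·log₂(P(3)) = -(0.4515)·log₂(0.4515) = 0.51796
  -P(4)·log₂(P(4)) = -(0.0098)·log₂(0.0098) = 0.06540
H(P) = 0.06540 + 0.48602 + 0.51796 + 0.06540 = 1.13478 bits

log₂(4) = 2.00000 bits

D_KL(P||U) = 2.00000 - 1.13478 = 0.86522 ≈ 0.8652 bits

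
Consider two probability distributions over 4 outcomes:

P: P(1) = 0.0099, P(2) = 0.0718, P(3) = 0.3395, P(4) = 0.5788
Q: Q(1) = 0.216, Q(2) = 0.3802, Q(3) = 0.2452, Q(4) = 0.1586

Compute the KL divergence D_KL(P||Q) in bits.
1.0237 bits

D_KL(P||Q) = Σ P(x) log₂(P(x)/Q(x))

Computing term by term:
  P(1)·log₂(P(1)/Q(1)) = 0.0099·log₂(0.0099/0.216) = -0.04403
  P(2)·log₂(P(2)/Q(2)) = 0.0718·log₂(0.0718/0.3802) = -0.17266
  P(3)·log₂(P(3)/Q(3)) = 0.3395·log₂(0.3395/0.2452) = 0.15938
  P(4)·log₂(P(4)/Q(4)) = 0.5788·log₂(0.5788/0.1586) = 1.08101

D_KL(P||Q) = -0.04403 - 0.17266 + 0.15938 + 1.08101 = 1.02370 ≈ 1.0237 bits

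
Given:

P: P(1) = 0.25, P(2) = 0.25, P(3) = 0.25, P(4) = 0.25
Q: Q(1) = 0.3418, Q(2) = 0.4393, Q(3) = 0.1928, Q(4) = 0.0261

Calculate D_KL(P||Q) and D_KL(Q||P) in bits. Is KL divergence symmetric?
D_KL(P||Q) = 0.5925 bits, D_KL(Q||P) = 0.3542 bits. No, KL divergence is not symmetric.

D_KL(P||Q) = Σ P(x) log₂(P(x)/Q(x))

Computing term by term:
  P(1)·log₂(P(1)/Q(1)) = 0.25·log₂(0.25/0.3418) = -0.11281
  P(2)·log₂(P(2)/Q(2)) = 0.25·log₂(0.25/0.4393) = -0.20332
  P(3)·log₂(P(3)/Q(3)) = 0.25·log₂(0.25/0.1928) = 0.09371
  P(4)·log₂(P(4)/Q(4)) = 0.25·log₂(0.25/0.0261) = 0.81495

D_KL(P||Q) = -0.11281 - 0.20332 + 0.09371 + 0.81495 = 0.59253 ≈ 0.5925 bits

D_KL(Q||P) = Σ Q(x) log₂(Q(x)/P(x))

Computing term by term:
  Q(1)·log₂(Q(1)/P(1)) = 0.3418·log₂(0.3418/0.25) = 0.15423
  Q(2)·log₂(Q(2)/P(2)) = 0.4393·log₂(0.4393/0.25) = 0.35727
  Q(3)·log₂(Q(3)/P(3)) = 0.1928·log₂(0.1928/0.25) = -0.07227
  Q(4)·log₂(Q(4)/P(4)) = 0.0261·log₂(0.0261/0.25) = -0.08508

D_KL(Q||P) = 0.15423 + 0.35727 - 0.07227 - 0.08508 = 0.35415 ≈ 0.3542 bits

These are NOT equal (difference: 0.2383 bits). KL divergence is asymmetric: D_KL(P||Q) ≠ D_KL(Q||P) in general.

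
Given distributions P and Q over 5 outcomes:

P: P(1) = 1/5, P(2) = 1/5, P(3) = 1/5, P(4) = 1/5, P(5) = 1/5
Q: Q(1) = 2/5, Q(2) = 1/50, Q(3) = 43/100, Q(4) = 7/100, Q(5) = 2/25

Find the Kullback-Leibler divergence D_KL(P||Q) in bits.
0.8108 bits

D_KL(P||Q) = Σ P(x) log₂(P(x)/Q(x))

Computing term by term:
  P(1)·log₂(P(1)/Q(1)) = (1/5)·log₂((1/5)/(2/5)) = -0.20000
  P(2)·log₂(P(2)/Q(2)) = (1/5)·log₂((1/5)/(1/50)) = 0.66439
  P(3)·log₂(P(3)/Q(3)) = (1/5)·log₂((1/5)/(43/100)) = -0.22087
  P(4)·log₂(P(4)/Q(4)) = (1/5)·log₂((1/5)/(7/100)) = 0.30291
  P(5)·log₂(P(5)/Q(5)) = (1/5)·log₂((1/5)/(2/25)) = 0.26439

D_KL(P||Q) = -0.20000 + 0.66439 - 0.22087 + 0.30291 + 0.26439 = 0.81082 ≈ 0.8108 bits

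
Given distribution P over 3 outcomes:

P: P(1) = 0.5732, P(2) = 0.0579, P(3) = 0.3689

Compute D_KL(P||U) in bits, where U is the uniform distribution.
0.3560 bits

U(i) = 1/3 for all i

D_KL(P||U) = Σ P(x) log₂(P(x) / (1/3))
           = Σ P(x) log₂(P(x)) + log₂(3)
           = log₂(3) - H(P)

H(P) = -Σ P(x) log₂(P(x)):
  -P(1)·log₂(P(1)) = -(0.5732)·log₂(0.5732) = 0.46022
  -P(2)·log₂(P(2)) = -(0.0579)·log₂(0.0579) = 0.23799
  -P(3)·log₂(P(3)) = -(0.3689)·log₂(0.3689) = 0.53074
H(P) = 0.46022 + 0.23799 + 0.53074 = 1.22895 bits

log₂(3) = 1.58496 bits

D_KL(P||U) = 1.58496 - 1.22895 = 0.35601 ≈ 0.3560 bits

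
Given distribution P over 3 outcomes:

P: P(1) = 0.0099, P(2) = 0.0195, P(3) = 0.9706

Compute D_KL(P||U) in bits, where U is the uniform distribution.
1.3665 bits

U(i) = 1/3 for all i

D_KL(P||U) = Σ P(x) log₂(P(x) / (1/3))
           = Σ P(x) log₂(P(x)) + log₂(3)
           = log₂(3) - H(P)

H(P) = -Σ P(x) log₂(P(x)):
  -P(1)·log₂(P(1)) = -(0.0099)·log₂(0.0099) = 0.06592
  -P(2)·log₂(P(2)) = -(0.0195)·log₂(0.0195) = 0.11077
  -P(3)·log₂(P(3)) = -(0.9706)·log₂(0.9706) = 0.04179
H(P) = 0.06592 + 0.11077 + 0.04179 = 0.21848 bits

log₂(3) = 1.58496 bits

D_KL(P||U) = 1.58496 - 0.21848 = 1.36648 ≈ 1.3665 bits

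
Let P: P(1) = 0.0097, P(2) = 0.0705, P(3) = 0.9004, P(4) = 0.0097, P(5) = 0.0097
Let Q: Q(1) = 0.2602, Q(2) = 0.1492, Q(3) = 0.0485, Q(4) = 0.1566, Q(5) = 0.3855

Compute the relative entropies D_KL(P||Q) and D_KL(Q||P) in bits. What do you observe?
D_KL(P||Q) = 3.5820 bits, D_KL(Q||P) = 3.8682 bits. The two directions give different values (D_KL(Q||P) exceeds D_KL(P||Q) by 0.2862 bits): KL divergence is asymmetric.

D_KL(P||Q) = Σ P(x) log₂(P(x)/Q(x))

Computing term by term:
  P(1)·log₂(P(1)/Q(1)) = 0.0097·log₂(0.0097/0.2602) = -0.04603
  P(2)·log₂(P(2)/Q(2)) = 0.0705·log₂(0.0705/0.1492) = -0.07625
  P(3)·log₂(P(3)/Q(3)) = 0.9004·log₂(0.9004/0.0485) = 3.79474
  P(4)·log₂(P(4)/Q(4)) = 0.0097·log₂(0.0097/0.1566) = -0.03893
  P(5)·log₂(P(5)/Q(5)) = 0.0097·log₂(0.0097/0.3855) = -0.05153

D_KL(P||Q) = -0.04603 - 0.07625 + 3.79474 - 0.03893 - 0.05153 = 3.58200 ≈ 3.5820 bits

D_KL(Q||P) = Σ Q(x) log₂(Q(x)/P(x))

Computing term by term:
  Q(1)·log₂(Q(1)/P(1)) = 0.2602·log₂(0.2602/0.0097) = 1.23478
  Q(2)·log₂(Q(2)/P(2)) = 0.1492·log₂(0.1492/0.0705) = 0.16137
  Q(3)·log₂(Q(3)/P(3)) = 0.0485·log₂(0.0485/0.9004) = -0.20440
  Q(4)·log₂(Q(4)/P(4)) = 0.1566·log₂(0.1566/0.0097) = 0.62843
  Q(5)·log₂(Q(5)/P(5)) = 0.3855·log₂(0.3855/0.0097) = 2.04801

D_KL(Q||P) = 1.23478 + 0.16137 - 0.20440 + 0.62843 + 2.04801 = 3.86819 ≈ 3.8682 bits

These are NOT equal (difference: 0.2862 bits). KL divergence is asymmetric: D_KL(P||Q) ≠ D_KL(Q||P) in general.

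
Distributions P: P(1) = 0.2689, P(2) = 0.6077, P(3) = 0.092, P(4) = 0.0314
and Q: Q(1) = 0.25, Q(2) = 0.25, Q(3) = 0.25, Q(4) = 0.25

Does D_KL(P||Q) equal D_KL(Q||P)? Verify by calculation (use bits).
D_KL(P||Q) = 0.5803 bits, D_KL(Q||P) = 0.7622 bits. No — D_KL(P||Q) ≠ D_KL(Q||P) for this pair.

D_KL(P||Q) = Σ P(x) log₂(P(x)/Q(x))

Computing term by term:
  P(1)·log₂(P(1)/Q(1)) = 0.2689·log₂(0.2689/0.25) = 0.02827
  P(2)·log₂(P(2)/Q(2)) = 0.6077·log₂(0.6077/0.25) = 0.77873
  P(3)·log₂(P(3)/Q(3)) = 0.092·log₂(0.092/0.25) = -0.13268
  P(4)·log₂(P(4)/Q(4)) = 0.0314·log₂(0.0314/0.25) = -0.09398

D_KL(P||Q) = 0.02827 + 0.77873 - 0.13268 - 0.09398 = 0.58034 ≈ 0.5803 bits

D_KL(Q||P) = Σ Q(x) log₂(Q(x)/P(x))

Computing term by term:
  Q(1)·log₂(Q(1)/P(1)) = 0.25·log₂(0.25/0.2689) = -0.02629
  Q(2)·log₂(Q(2)/P(2)) = 0.25·log₂(0.25/0.6077) = -0.32036
  Q(3)·log₂(Q(3)/P(3)) = 0.25·log₂(0.25/0.092) = 0.36056
  Q(4)·log₂(Q(4)/P(4)) = 0.25·log₂(0.25/0.0314) = 0.74827

D_KL(Q||P) = -0.02629 - 0.32036 + 0.36056 + 0.74827 = 0.76218 ≈ 0.7622 bits

These are NOT equal (difference: 0.1819 bits). KL divergence is asymmetric: D_KL(P||Q) ≠ D_KL(Q||P) in general.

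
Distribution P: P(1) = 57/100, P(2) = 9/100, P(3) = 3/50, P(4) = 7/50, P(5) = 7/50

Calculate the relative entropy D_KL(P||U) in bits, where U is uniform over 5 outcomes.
0.5093 bits

U(i) = 1/5 for all i

D_KL(P||U) = Σ P(x) log₂(P(x) / (1/5))
           = Σ P(x) log₂(P(x)) + log₂(5)
           = log₂(5) - H(P)

H(P) = -Σ P(x) log₂(P(x)):
  -P(1)·log₂(P(1)) = -(57/100)·log₂(57/100) = 0.46225
  -P(2)·log₂(P(2)) = -(9/100)·log₂(9/100) = 0.31265
  -P(3)·log₂(P(3)) = -(3/50)·log₂(3/50) = 0.24353
  -P(4)·log₂(P(4)) = -(7/50)·log₂(7/50) = 0.39711
  -P(5)·log₂(P(5)) = -(7/50)·log₂(7/50) = 0.39711
H(P) = 0.46225 + 0.31265 + 0.24353 + 0.39711 + 0.39711 = 1.81265 bits

log₂(5) = 2.32193 bits

D_KL(P||U) = 2.32193 - 1.81265 = 0.50928 ≈ 0.5093 bits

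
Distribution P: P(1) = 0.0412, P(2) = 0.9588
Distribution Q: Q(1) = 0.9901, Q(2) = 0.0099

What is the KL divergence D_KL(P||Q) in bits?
6.1369 bits

D_KL(P||Q) = Σ P(x) log₂(P(x)/Q(x))

Computing term by term:
  P(1)·log₂(P(1)/Q(1)) = 0.0412·log₂(0.0412/0.9901) = -0.18898
  P(2)·log₂(P(2)/Q(2)) = 0.9588·log₂(0.9588/0.0099) = 6.32583

D_KL(P||Q) = -0.18898 + 6.32583 = 6.13685 ≈ 6.1369 bits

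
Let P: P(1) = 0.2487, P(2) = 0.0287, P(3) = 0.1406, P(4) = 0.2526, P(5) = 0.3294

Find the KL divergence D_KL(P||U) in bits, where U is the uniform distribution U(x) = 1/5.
0.2485 bits

U(i) = 1/5 for all i

D_KL(P||U) = Σ P(x) log₂(P(x) / (1/5))
           = Σ P(x) log₂(P(x)) + log₂(5)
           = log₂(5) - H(P)

H(P) = -Σ P(x) log₂(P(x)):
  -P(1)·log₂(P(1)) = -(0.2487)·log₂(0.2487) = 0.49927
  -P(2)·log₂(P(2)) = -(0.0287)·log₂(0.0287) = 0.14702
  -P(3)·log₂(P(3)) = -(0.1406)·log₂(0.1406) = 0.39794
  -P(4)·log₂(P(4)) = -(0.2526)·log₂(0.2526) = 0.50143
  -P(5)·log₂(P(5)) = -(0.3294)·log₂(0.3294) = 0.52773
H(P) = 0.49927 + 0.14702 + 0.39794 + 0.50143 + 0.52773 = 2.07339 bits

log₂(5) = 2.32193 bits

D_KL(P||U) = 2.32193 - 2.07339 = 0.24854 ≈ 0.2485 bits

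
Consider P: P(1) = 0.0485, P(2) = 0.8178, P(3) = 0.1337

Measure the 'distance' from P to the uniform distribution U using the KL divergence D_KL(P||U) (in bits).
0.7478 bits

U(i) = 1/3 for all i

D_KL(P||U) = Σ P(x) log₂(P(x) / (1/3))
           = Σ P(x) log₂(P(x)) + log₂(3)
           = log₂(3) - H(P)

H(P) = -Σ P(x) log₂(P(x)):
  -P(1)·log₂(P(1)) = -(0.0485)·log₂(0.0485) = 0.21174
  -P(2)·log₂(P(2)) = -(0.8178)·log₂(0.8178) = 0.23731
  -P(3)·log₂(P(3)) = -(0.1337)·log₂(0.1337) = 0.38812
H(P) = 0.21174 + 0.23731 + 0.38812 = 0.83717 bits

log₂(3) = 1.58496 bits

D_KL(P||U) = 1.58496 - 0.83717 = 0.74779 ≈ 0.7478 bits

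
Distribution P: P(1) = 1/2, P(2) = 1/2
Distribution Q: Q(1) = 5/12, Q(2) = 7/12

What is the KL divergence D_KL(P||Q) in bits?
0.0203 bits

D_KL(P||Q) = Σ P(x) log₂(P(x)/Q(x))

Computing term by term:
  P(1)·log₂(P(1)/Q(1)) = (1/2)·log₂((1/2)/(5/12)) = 0.13152
  P(2)·log₂(P(2)/Q(2)) = (1/2)·log₂((1/2)/(7/12)) = -0.11120

D_KL(P||Q) = 0.13152 - 0.11120 = 0.02032 ≈ 0.0203 bits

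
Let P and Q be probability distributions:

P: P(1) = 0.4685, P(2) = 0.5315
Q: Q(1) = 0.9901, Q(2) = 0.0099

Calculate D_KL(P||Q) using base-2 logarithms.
2.5485 bits

D_KL(P||Q) = Σ P(x) log₂(P(x)/Q(x))

Computing term by term:
  P(1)·log₂(P(1)/Q(1)) = 0.4685·log₂(0.4685/0.9901) = -0.50576
  P(2)·log₂(P(2)/Q(2)) = 0.5315·log₂(0.5315/0.0099) = 3.05426

D_KL(P||Q) = -0.50576 + 3.05426 = 2.54850 ≈ 2.5485 bits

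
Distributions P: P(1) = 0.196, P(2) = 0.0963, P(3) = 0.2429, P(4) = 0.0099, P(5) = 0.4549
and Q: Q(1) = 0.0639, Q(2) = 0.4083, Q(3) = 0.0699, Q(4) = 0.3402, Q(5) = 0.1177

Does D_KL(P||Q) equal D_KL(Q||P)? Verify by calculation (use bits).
D_KL(P||Q) = 1.3895 bits, D_KL(Q||P) = 2.1284 bits. No — D_KL(P||Q) ≠ D_KL(Q||P) for this pair.

D_KL(P||Q) = Σ P(x) log₂(P(x)/Q(x))

Computing term by term:
  P(1)·log₂(P(1)/Q(1)) = 0.196·log₂(0.196/0.0639) = 0.31693
  P(2)·log₂(P(2)/Q(2)) = 0.0963·log₂(0.0963/0.4083) = -0.20069
  P(3)·log₂(P(3)/Q(3)) = 0.2429·log₂(0.2429/0.0699) = 0.43649
  P(4)·log₂(P(4)/Q(4)) = 0.0099·log₂(0.0099/0.3402) = -0.05052
  P(5)·log₂(P(5)/Q(5)) = 0.4549·log₂(0.4549/0.1177) = 0.88725

D_KL(P||Q) = 0.31693 - 0.20069 + 0.43649 - 0.05052 + 0.88725 = 1.38946 ≈ 1.3895 bits

D_KL(Q||P) = Σ Q(x) log₂(Q(x)/P(x))

Computing term by term:
  Q(1)·log₂(Q(1)/P(1)) = 0.0639·log₂(0.0639/0.196) = -0.10332
  Q(2)·log₂(Q(2)/P(2)) = 0.4083·log₂(0.4083/0.0963) = 0.85091
  Q(3)·log₂(Q(3)/P(3)) = 0.0699·log₂(0.0699/0.2429) = -0.12561
  Q(4)·log₂(Q(4)/P(4)) = 0.3402·log₂(0.3402/0.0099) = 1.73598
  Q(5)·log₂(Q(5)/P(5)) = 0.1177·log₂(0.1177/0.4549) = -0.22957

D_KL(Q||P) = -0.10332 + 0.85091 - 0.12561 + 1.73598 - 0.22957 = 2.12839 ≈ 2.1284 bits

These are NOT equal (difference: 0.7389 bits). KL divergence is asymmetric: D_KL(P||Q) ≠ D_KL(Q||P) in general.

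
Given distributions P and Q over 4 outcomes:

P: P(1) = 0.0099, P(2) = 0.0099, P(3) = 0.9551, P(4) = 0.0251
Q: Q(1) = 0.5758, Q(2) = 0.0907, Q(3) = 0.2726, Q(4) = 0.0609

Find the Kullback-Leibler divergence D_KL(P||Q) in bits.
1.6059 bits

D_KL(P||Q) = Σ P(x) log₂(P(x)/Q(x))

Computing term by term:
  P(1)·log₂(P(1)/Q(1)) = 0.0099·log₂(0.0099/0.5758) = -0.05803
  P(2)·log₂(P(2)/Q(2)) = 0.0099·log₂(0.0099/0.0907) = -0.03164
  P(3)·log₂(P(3)/Q(3)) = 0.9551·log₂(0.9551/0.2726) = 1.72765
  P(4)·log₂(P(4)/Q(4)) = 0.0251·log₂(0.0251/0.0609) = -0.03210

D_KL(P||Q) = -0.05803 - 0.03164 + 1.72765 - 0.03210 = 1.60588 ≈ 1.6059 bits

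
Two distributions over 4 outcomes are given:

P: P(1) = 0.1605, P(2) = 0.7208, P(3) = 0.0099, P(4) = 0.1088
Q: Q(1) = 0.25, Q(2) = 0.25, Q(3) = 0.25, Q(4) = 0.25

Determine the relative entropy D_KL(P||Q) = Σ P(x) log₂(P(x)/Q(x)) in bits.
0.8218 bits

D_KL(P||Q) = Σ P(x) log₂(P(x)/Q(x))

Computing term by term:
  P(1)·log₂(P(1)/Q(1)) = 0.1605·log₂(0.1605/0.25) = -0.10262
  P(2)·log₂(P(2)/Q(2)) = 0.7208·log₂(0.7208/0.25) = 1.10115
  P(3)·log₂(P(3)/Q(3)) = 0.0099·log₂(0.0099/0.25) = -0.04612
  P(4)·log₂(P(4)/Q(4)) = 0.1088·log₂(0.1088/0.25) = -0.13059

D_KL(P||Q) = -0.10262 + 1.10115 - 0.04612 - 0.13059 = 0.82182 ≈ 0.8218 bits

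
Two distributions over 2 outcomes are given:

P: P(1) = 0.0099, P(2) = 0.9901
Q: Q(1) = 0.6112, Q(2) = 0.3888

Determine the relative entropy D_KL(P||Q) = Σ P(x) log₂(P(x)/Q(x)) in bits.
1.2763 bits

D_KL(P||Q) = Σ P(x) log₂(P(x)/Q(x))

Computing term by term:
  P(1)·log₂(P(1)/Q(1)) = 0.0099·log₂(0.0099/0.6112) = -0.05889
  P(2)·log₂(P(2)/Q(2)) = 0.9901·log₂(0.9901/0.3888) = 1.33520

D_KL(P||Q) = -0.05889 + 1.33520 = 1.27631 ≈ 1.2763 bits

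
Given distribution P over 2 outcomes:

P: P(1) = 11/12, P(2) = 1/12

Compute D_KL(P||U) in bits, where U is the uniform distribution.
0.5862 bits

U(i) = 1/2 for all i

D_KL(P||U) = Σ P(x) log₂(P(x) / (1/2))
           = Σ P(x) log₂(P(x)) + log₂(2)
           = log₂(2) - H(P)

H(P) = -Σ P(x) log₂(P(x)):
  -P(1)·log₂(P(1)) = -(11/12)·log₂(11/12) = 0.11507
  -P(2)·log₂(P(2)) = -(1/12)·log₂(1/12) = 0.29875
H(P) = 0.11507 + 0.29875 = 0.41382 bits

log₂(2) = 1.00000 bits

D_KL(P||U) = 1.00000 - 0.41382 = 0.58618 ≈ 0.5862 bits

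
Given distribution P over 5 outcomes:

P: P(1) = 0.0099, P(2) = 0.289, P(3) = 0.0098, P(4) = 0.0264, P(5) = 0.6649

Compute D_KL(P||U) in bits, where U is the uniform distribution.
1.1431 bits

U(i) = 1/5 for all i

D_KL(P||U) = Σ P(x) log₂(P(x) / (1/5))
           = Σ P(x) log₂(P(x)) + log₂(5)
           = log₂(5) - H(P)

H(P) = -Σ P(x) log₂(P(x)):
  -P(1)·log₂(P(1)) = -(0.0099)·log₂(0.0099) = 0.06592
  -P(2)·log₂(P(2)) = -(0.289)·log₂(0.289) = 0.51756
  -P(3)·log₂(P(3)) = -(0.0098)·log₂(0.0098) = 0.06540
  -P(4)·log₂(P(4)) = -(0.0264)·log₂(0.0264) = 0.13842
  -P(5)·log₂(P(5)) = -(0.6649)·log₂(0.6649) = 0.39149
H(P) = 0.06592 + 0.51756 + 0.06540 + 0.13842 + 0.39149 = 1.17879 bits

log₂(5) = 2.32193 bits

D_KL(P||U) = 2.32193 - 1.17879 = 1.14314 ≈ 1.1431 bits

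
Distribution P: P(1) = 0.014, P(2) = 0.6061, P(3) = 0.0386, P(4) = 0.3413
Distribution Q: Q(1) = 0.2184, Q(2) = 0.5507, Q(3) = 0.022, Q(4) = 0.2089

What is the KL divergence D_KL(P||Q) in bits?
0.3014 bits

D_KL(P||Q) = Σ P(x) log₂(P(x)/Q(x))

Computing term by term:
  P(1)·log₂(P(1)/Q(1)) = 0.014·log₂(0.014/0.2184) = -0.05549
  P(2)·log₂(P(2)/Q(2)) = 0.6061·log₂(0.6061/0.5507) = 0.08382
  P(3)·log₂(P(3)/Q(3)) = 0.0386·log₂(0.0386/0.022) = 0.03131
  P(4)·log₂(P(4)/Q(4)) = 0.3413·log₂(0.3413/0.2089) = 0.24172

D_KL(P||Q) = -0.05549 + 0.08382 + 0.03131 + 0.24172 = 0.30136 ≈ 0.3014 bits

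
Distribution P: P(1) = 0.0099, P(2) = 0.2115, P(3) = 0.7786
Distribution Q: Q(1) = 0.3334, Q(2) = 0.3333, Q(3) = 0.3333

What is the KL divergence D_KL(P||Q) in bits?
0.7640 bits

D_KL(P||Q) = Σ P(x) log₂(P(x)/Q(x))

Computing term by term:
  P(1)·log₂(P(1)/Q(1)) = 0.0099·log₂(0.0099/0.3334) = -0.05023
  P(2)·log₂(P(2)/Q(2)) = 0.2115·log₂(0.2115/0.3333) = -0.13878
  P(3)·log₂(P(3)/Q(3)) = 0.7786·log₂(0.7786/0.3333) = 0.95305

D_KL(P||Q) = -0.05023 - 0.13878 + 0.95305 = 0.76404 ≈ 0.7640 bits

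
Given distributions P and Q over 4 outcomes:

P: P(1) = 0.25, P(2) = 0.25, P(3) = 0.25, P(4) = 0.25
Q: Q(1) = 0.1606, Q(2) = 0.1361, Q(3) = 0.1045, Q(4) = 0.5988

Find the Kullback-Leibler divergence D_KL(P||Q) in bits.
0.3785 bits

D_KL(P||Q) = Σ P(x) log₂(P(x)/Q(x))

Computing term by term:
  P(1)·log₂(P(1)/Q(1)) = 0.25·log₂(0.25/0.1606) = 0.15961
  P(2)·log₂(P(2)/Q(2)) = 0.25·log₂(0.25/0.1361) = 0.21932
  P(3)·log₂(P(3)/Q(3)) = 0.25·log₂(0.25/0.1045) = 0.31461
  P(4)·log₂(P(4)/Q(4)) = 0.25·log₂(0.25/0.5988) = -0.31504

D_KL(P||Q) = 0.15961 + 0.21932 + 0.31461 - 0.31504 = 0.37850 ≈ 0.3785 bits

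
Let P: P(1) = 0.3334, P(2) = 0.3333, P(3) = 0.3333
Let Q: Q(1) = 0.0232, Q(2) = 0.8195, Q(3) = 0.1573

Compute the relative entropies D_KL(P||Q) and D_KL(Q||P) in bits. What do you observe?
D_KL(P||Q) = 1.2104 bits, D_KL(Q||P) = 0.8040 bits. The two directions give different values (D_KL(P||Q) exceeds D_KL(Q||P) by 0.4064 bits): KL divergence is asymmetric.

D_KL(P||Q) = Σ P(x) log₂(P(x)/Q(x))

Computing term by term:
  P(1)·log₂(P(1)/Q(1)) = 0.3334·log₂(0.3334/0.0232) = 1.28194
  P(2)·log₂(P(2)/Q(2)) = 0.3333·log₂(0.3333/0.8195) = -0.43260
  P(3)·log₂(P(3)/Q(3)) = 0.3333·log₂(0.3333/0.1573) = 0.36106

D_KL(P||Q) = 1.28194 - 0.43260 + 0.36106 = 1.21040 ≈ 1.2104 bits

D_KL(Q||P) = Σ Q(x) log₂(Q(x)/P(x))

Computing term by term:
  Q(1)·log₂(Q(1)/P(1)) = 0.0232·log₂(0.0232/0.3334) = -0.08921
  Q(2)·log₂(Q(2)/P(2)) = 0.8195·log₂(0.8195/0.3333) = 1.06365
  Q(3)·log₂(Q(3)/P(3)) = 0.1573·log₂(0.1573/0.3333) = -0.17040

D_KL(Q||P) = -0.08921 + 1.06365 - 0.17040 = 0.80404 ≈ 0.8040 bits

These are NOT equal (difference: 0.4064 bits). KL divergence is asymmetric: D_KL(P||Q) ≠ D_KL(Q||P) in general.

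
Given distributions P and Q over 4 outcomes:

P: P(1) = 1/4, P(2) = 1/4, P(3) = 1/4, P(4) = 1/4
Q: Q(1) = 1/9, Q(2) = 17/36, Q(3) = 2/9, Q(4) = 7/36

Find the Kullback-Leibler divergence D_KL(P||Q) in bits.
0.1962 bits

D_KL(P||Q) = Σ P(x) log₂(P(x)/Q(x))

Computing term by term:
  P(1)·log₂(P(1)/Q(1)) = (1/4)·log₂((1/4)/(1/9)) = 0.29248
  P(2)·log₂(P(2)/Q(2)) = (1/4)·log₂((1/4)/(17/36)) = -0.22938
  P(3)·log₂(P(3)/Q(3)) = (1/4)·log₂((1/4)/(2/9)) = 0.04248
  P(4)·log₂(P(4)/Q(4)) = (1/4)·log₂((1/4)/(7/36)) = 0.09064

D_KL(P||Q) = 0.29248 - 0.22938 + 0.04248 + 0.09064 = 0.19622 ≈ 0.1962 bits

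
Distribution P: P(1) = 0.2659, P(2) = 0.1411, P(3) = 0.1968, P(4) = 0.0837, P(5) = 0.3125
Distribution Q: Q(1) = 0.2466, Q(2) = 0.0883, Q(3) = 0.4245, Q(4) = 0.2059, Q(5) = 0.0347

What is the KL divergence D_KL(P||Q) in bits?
0.7883 bits

D_KL(P||Q) = Σ P(x) log₂(P(x)/Q(x))

Computing term by term:
  P(1)·log₂(P(1)/Q(1)) = 0.2659·log₂(0.2659/0.2466) = 0.02891
  P(2)·log₂(P(2)/Q(2)) = 0.1411·log₂(0.1411/0.0883) = 0.09542
  P(3)·log₂(P(3)/Q(3)) = 0.1968·log₂(0.1968/0.4245) = -0.21826
  P(4)·log₂(P(4)/Q(4)) = 0.0837·log₂(0.0837/0.2059) = -0.10870
  P(5)·log₂(P(5)/Q(5)) = 0.3125·log₂(0.3125/0.0347) = 0.99089

D_KL(P||Q) = 0.02891 + 0.09542 - 0.21826 - 0.10870 + 0.99089 = 0.78826 ≈ 0.7883 bits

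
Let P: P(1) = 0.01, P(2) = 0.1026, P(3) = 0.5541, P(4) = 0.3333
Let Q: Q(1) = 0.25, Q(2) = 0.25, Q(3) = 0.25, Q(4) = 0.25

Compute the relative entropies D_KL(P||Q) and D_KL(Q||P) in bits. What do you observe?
D_KL(P||Q) = 0.5962 bits, D_KL(Q||P) = 1.0914 bits. The two directions give different values (D_KL(Q||P) exceeds D_KL(P||Q) by 0.4952 bits): KL divergence is asymmetric.

D_KL(P||Q) = Σ P(x) log₂(P(x)/Q(x))

Computing term by term:
  P(1)·log₂(P(1)/Q(1)) = 0.01·log₂(0.01/0.25) = -0.04644
  P(2)·log₂(P(2)/Q(2)) = 0.1026·log₂(0.1026/0.25) = -0.13183
  P(3)·log₂(P(3)/Q(3)) = 0.5541·log₂(0.5541/0.25) = 0.63623
  P(4)·log₂(P(4)/Q(4)) = 0.3333·log₂(0.3333/0.25) = 0.13828

D_KL(P||Q) = -0.04644 - 0.13183 + 0.63623 + 0.13828 = 0.59624 ≈ 0.5962 bits

D_KL(Q||P) = Σ Q(x) log₂(Q(x)/P(x))

Computing term by term:
  Q(1)·log₂(Q(1)/P(1)) = 0.25·log₂(0.25/0.01) = 1.16096
  Q(2)·log₂(Q(2)/P(2)) = 0.25·log₂(0.25/0.1026) = 0.32122
  Q(3)·log₂(Q(3)/P(3)) = 0.25·log₂(0.25/0.5541) = -0.28705
  Q(4)·log₂(Q(4)/P(4)) = 0.25·log₂(0.25/0.3333) = -0.10372

D_KL(Q||P) = 1.16096 + 0.32122 - 0.28705 - 0.10372 = 1.09141 ≈ 1.0914 bits

These are NOT equal (difference: 0.4952 bits). KL divergence is asymmetric: D_KL(P||Q) ≠ D_KL(Q||P) in general.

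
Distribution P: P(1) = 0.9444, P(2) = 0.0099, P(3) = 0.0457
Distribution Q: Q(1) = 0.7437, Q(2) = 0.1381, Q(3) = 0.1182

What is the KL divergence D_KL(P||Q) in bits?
0.2252 bits

D_KL(P||Q) = Σ P(x) log₂(P(x)/Q(x))

Computing term by term:
  P(1)·log₂(P(1)/Q(1)) = 0.9444·log₂(0.9444/0.7437) = 0.32551
  P(2)·log₂(P(2)/Q(2)) = 0.0099·log₂(0.0099/0.1381) = -0.03764
  P(3)·log₂(P(3)/Q(3)) = 0.0457·log₂(0.0457/0.1182) = -0.06265

D_KL(P||Q) = 0.32551 - 0.03764 - 0.06265 = 0.22522 ≈ 0.2252 bits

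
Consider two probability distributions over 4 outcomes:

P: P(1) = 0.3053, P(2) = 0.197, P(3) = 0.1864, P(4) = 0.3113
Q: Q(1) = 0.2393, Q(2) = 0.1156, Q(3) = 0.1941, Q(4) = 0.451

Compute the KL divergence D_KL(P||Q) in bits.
0.0814 bits

D_KL(P||Q) = Σ P(x) log₂(P(x)/Q(x))

Computing term by term:
  P(1)·log₂(P(1)/Q(1)) = 0.3053·log₂(0.3053/0.2393) = 0.10728
  P(2)·log₂(P(2)/Q(2)) = 0.197·log₂(0.197/0.1156) = 0.15150
  P(3)·log₂(P(3)/Q(3)) = 0.1864·log₂(0.1864/0.1941) = -0.01089
  P(4)·log₂(P(4)/Q(4)) = 0.3113·log₂(0.3113/0.451) = -0.16649

D_KL(P||Q) = 0.10728 + 0.15150 - 0.01089 - 0.16649 = 0.08140 ≈ 0.0814 bits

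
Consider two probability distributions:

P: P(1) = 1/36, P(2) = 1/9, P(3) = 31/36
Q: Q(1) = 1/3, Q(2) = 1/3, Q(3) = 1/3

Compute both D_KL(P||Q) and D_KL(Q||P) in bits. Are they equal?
D_KL(P||Q) = 0.9034 bits, D_KL(Q||P) = 1.2669 bits. No, they are not equal.

D_KL(P||Q) = Σ P(x) log₂(P(x)/Q(x))

Computing term by term:
  P(1)·log₂(P(1)/Q(1)) = (1/36)·log₂((1/36)/(1/3)) = -0.09958
  P(2)·log₂(P(2)/Q(2)) = (1/9)·log₂((1/9)/(1/3)) = -0.17611
  P(3)·log₂(P(3)/Q(3)) = (31/36)·log₂((31/36)/(1/3)) = 1.17906

D_KL(P||Q) = -0.09958 - 0.17611 + 1.17906 = 0.90337 ≈ 0.9034 bits

D_KL(Q||P) = Σ Q(x) log₂(Q(x)/P(x))

Computing term by term:
  Q(1)·log₂(Q(1)/P(1)) = (1/3)·log₂((1/3)/(1/36)) = 1.19499
  Q(2)·log₂(Q(2)/P(2)) = (1/3)·log₂((1/3)/(1/9)) = 0.52832
  Q(3)·log₂(Q(3)/P(3)) = (1/3)·log₂((1/3)/(31/36)) = -0.45641

D_KL(Q||P) = 1.19499 + 0.52832 - 0.45641 = 1.26690 ≈ 1.2669 bits

These are NOT equal (difference: 0.3635 bits). KL divergence is asymmetric: D_KL(P||Q) ≠ D_KL(Q||P) in general.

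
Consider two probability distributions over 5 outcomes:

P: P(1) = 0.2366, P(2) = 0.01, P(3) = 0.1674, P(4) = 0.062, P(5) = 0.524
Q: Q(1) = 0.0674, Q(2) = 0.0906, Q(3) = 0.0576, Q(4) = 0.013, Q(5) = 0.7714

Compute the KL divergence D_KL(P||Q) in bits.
0.5019 bits

D_KL(P||Q) = Σ P(x) log₂(P(x)/Q(x))

Computing term by term:
  P(1)·log₂(P(1)/Q(1)) = 0.2366·log₂(0.2366/0.0674) = 0.42863
  P(2)·log₂(P(2)/Q(2)) = 0.01·log₂(0.01/0.0906) = -0.03180
  P(3)·log₂(P(3)/Q(3)) = 0.1674·log₂(0.1674/0.0576) = 0.25766
  P(4)·log₂(P(4)/Q(4)) = 0.062·log₂(0.062/0.013) = 0.13973
  P(5)·log₂(P(5)/Q(5)) = 0.524·log₂(0.524/0.7714) = -0.29235

D_KL(P||Q) = 0.42863 - 0.03180 + 0.25766 + 0.13973 - 0.29235 = 0.50187 ≈ 0.5019 bits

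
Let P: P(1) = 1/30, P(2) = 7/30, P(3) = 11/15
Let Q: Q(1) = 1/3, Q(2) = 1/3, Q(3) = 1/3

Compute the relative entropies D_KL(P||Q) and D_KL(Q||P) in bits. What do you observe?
D_KL(P||Q) = 0.6034 bits, D_KL(Q||P) = 0.8997 bits. The two directions give different values (D_KL(Q||P) exceeds D_KL(P||Q) by 0.2963 bits): KL divergence is asymmetric.

D_KL(P||Q) = Σ P(x) log₂(P(x)/Q(x))

Computing term by term:
  P(1)·log₂(P(1)/Q(1)) = (1/30)·log₂((1/30)/(1/3)) = -0.11073
  P(2)·log₂(P(2)/Q(2)) = (7/30)·log₂((7/30)/(1/3)) = -0.12007
  P(3)·log₂(P(3)/Q(3)) = (11/15)·log₂((11/15)/(1/3)) = 0.83417

D_KL(P||Q) = -0.11073 - 0.12007 + 0.83417 = 0.60337 ≈ 0.6034 bits

D_KL(Q||P) = Σ Q(x) log₂(Q(x)/P(x))

Computing term by term:
  Q(1)·log₂(Q(1)/P(1)) = (1/3)·log₂((1/3)/(1/30)) = 1.10731
  Q(2)·log₂(Q(2)/P(2)) = (1/3)·log₂((1/3)/(7/30)) = 0.17152
  Q(3)·log₂(Q(3)/P(3)) = (1/3)·log₂((1/3)/(11/15)) = -0.37917

D_KL(Q||P) = 1.10731 + 0.17152 - 0.37917 = 0.89966 ≈ 0.8997 bits

These are NOT equal (difference: 0.2963 bits). KL divergence is asymmetric: D_KL(P||Q) ≠ D_KL(Q||P) in general.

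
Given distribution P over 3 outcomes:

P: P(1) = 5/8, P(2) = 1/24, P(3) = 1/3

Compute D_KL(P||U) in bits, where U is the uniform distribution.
0.4418 bits

U(i) = 1/3 for all i

D_KL(P||U) = Σ P(x) log₂(P(x) / (1/3))
           = Σ P(x) log₂(P(x)) + log₂(3)
           = log₂(3) - H(P)

H(P) = -Σ P(x) log₂(P(x)):
  -P(1)·log₂(P(1)) = -(5/8)·log₂(5/8) = 0.42379
  -P(2)·log₂(P(2)) = -(1/24)·log₂(1/24) = 0.19104
  -P(3)·log₂(P(3)) = -(1/3)·log₂(1/3) = 0.52832
H(P) = 0.42379 + 0.19104 + 0.52832 = 1.14315 bits

log₂(3) = 1.58496 bits

D_KL(P||U) = 1.58496 - 1.14315 = 0.44181 ≈ 0.4418 bits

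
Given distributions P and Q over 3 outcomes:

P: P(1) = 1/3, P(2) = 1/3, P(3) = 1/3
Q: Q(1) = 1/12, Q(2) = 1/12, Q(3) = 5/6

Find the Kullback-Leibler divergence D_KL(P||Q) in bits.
0.8927 bits

D_KL(P||Q) = Σ P(x) log₂(P(x)/Q(x))

Computing term by term:
  P(1)·log₂(P(1)/Q(1)) = (1/3)·log₂((1/3)/(1/12)) = 0.66667
  P(2)·log₂(P(2)/Q(2)) = (1/3)·log₂((1/3)/(1/12)) = 0.66667
  P(3)·log₂(P(3)/Q(3)) = (1/3)·log₂((1/3)/(5/6)) = -0.44064

D_KL(P||Q) = 0.66667 + 0.66667 - 0.44064 = 0.89270 ≈ 0.8927 bits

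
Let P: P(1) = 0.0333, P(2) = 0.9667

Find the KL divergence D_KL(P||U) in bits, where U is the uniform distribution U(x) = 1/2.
0.7893 bits

U(i) = 1/2 for all i

D_KL(P||U) = Σ P(x) log₂(P(x) / (1/2))
           = Σ P(x) log₂(P(x)) + log₂(2)
           = log₂(2) - H(P)

H(P) = -Σ P(x) log₂(P(x)):
  -P(1)·log₂(P(1)) = -(0.0333)·log₂(0.0333) = 0.16345
  -P(2)·log₂(P(2)) = -(0.9667)·log₂(0.9667) = 0.04723
H(P) = 0.16345 + 0.04723 = 0.21068 bits

log₂(2) = 1.00000 bits

D_KL(P||U) = 1.00000 - 0.21068 = 0.78932 ≈ 0.7893 bits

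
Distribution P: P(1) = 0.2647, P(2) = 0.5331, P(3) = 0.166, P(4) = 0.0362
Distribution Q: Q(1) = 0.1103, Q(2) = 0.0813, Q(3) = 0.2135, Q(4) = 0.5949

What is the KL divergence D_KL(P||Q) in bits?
1.5742 bits

D_KL(P||Q) = Σ P(x) log₂(P(x)/Q(x))

Computing term by term:
  P(1)·log₂(P(1)/Q(1)) = 0.2647·log₂(0.2647/0.1103) = 0.33430
  P(2)·log₂(P(2)/Q(2)) = 0.5331·log₂(0.5331/0.0813) = 1.44634
  P(3)·log₂(P(3)/Q(3)) = 0.166·log₂(0.166/0.2135) = -0.06027
  P(4)·log₂(P(4)/Q(4)) = 0.0362·log₂(0.0362/0.5949) = -0.14620

D_KL(P||Q) = 0.33430 + 1.44634 - 0.06027 - 0.14620 = 1.57417 ≈ 1.5742 bits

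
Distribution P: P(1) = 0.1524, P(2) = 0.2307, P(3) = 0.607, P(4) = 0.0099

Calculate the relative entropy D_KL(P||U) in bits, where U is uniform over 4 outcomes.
0.5951 bits

U(i) = 1/4 for all i

D_KL(P||U) = Σ P(x) log₂(P(x) / (1/4))
           = Σ P(x) log₂(P(x)) + log₂(4)
           = log₂(4) - H(P)

H(P) = -Σ P(x) log₂(P(x)):
  -P(1)·log₂(P(1)) = -(0.1524)·log₂(0.1524) = 0.41362
  -P(2)·log₂(P(2)) = -(0.2307)·log₂(0.2307) = 0.48814
  -P(3)·log₂(P(3)) = -(0.607)·log₂(0.607) = 0.43718
  -P(4)·log₂(P(4)) = -(0.0099)·log₂(0.0099) = 0.06592
H(P) = 0.41362 + 0.48814 + 0.43718 + 0.06592 = 1.40486 bits

log₂(4) = 2.00000 bits

D_KL(P||U) = 2.00000 - 1.40486 = 0.59514 ≈ 0.5951 bits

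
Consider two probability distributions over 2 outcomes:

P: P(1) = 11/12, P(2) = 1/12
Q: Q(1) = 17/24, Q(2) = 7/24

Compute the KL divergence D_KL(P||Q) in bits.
0.1904 bits

D_KL(P||Q) = Σ P(x) log₂(P(x)/Q(x))

Computing term by term:
  P(1)·log₂(P(1)/Q(1)) = (11/12)·log₂((11/12)/(17/24)) = 0.34097
  P(2)·log₂(P(2)/Q(2)) = (1/12)·log₂((1/12)/(7/24)) = -0.15061

D_KL(P||Q) = 0.34097 - 0.15061 = 0.19036 ≈ 0.1904 bits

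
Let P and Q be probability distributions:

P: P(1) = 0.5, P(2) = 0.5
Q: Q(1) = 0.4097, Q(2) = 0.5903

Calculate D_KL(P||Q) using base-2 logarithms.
0.0239 bits

D_KL(P||Q) = Σ P(x) log₂(P(x)/Q(x))

Computing term by term:
  P(1)·log₂(P(1)/Q(1)) = 0.5·log₂(0.5/0.4097) = 0.14368
  P(2)·log₂(P(2)/Q(2)) = 0.5·log₂(0.5/0.5903) = -0.11976

D_KL(P||Q) = 0.14368 - 0.11976 = 0.02392 ≈ 0.0239 bits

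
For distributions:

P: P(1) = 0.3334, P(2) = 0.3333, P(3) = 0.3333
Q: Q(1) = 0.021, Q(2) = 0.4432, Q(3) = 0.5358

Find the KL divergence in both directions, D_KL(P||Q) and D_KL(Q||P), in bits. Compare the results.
D_KL(P||Q) = 0.9646 bits, D_KL(Q||P) = 0.4654 bits. D_KL(P||Q) is larger than D_KL(Q||P) by 0.4992 bits; the two directions differ.

D_KL(P||Q) = Σ P(x) log₂(P(x)/Q(x))

Computing term by term:
  P(1)·log₂(P(1)/Q(1)) = 0.3334·log₂(0.3334/0.021) = 1.32986
  P(2)·log₂(P(2)/Q(2)) = 0.3333·log₂(0.3333/0.4432) = -0.13703
  P(3)·log₂(P(3)/Q(3)) = 0.3333·log₂(0.3333/0.5358) = -0.22827

D_KL(P||Q) = 1.32986 - 0.13703 - 0.22827 = 0.96456 ≈ 0.9646 bits

D_KL(Q||P) = Σ Q(x) log₂(Q(x)/P(x))

Computing term by term:
  Q(1)·log₂(Q(1)/P(1)) = 0.021·log₂(0.021/0.3334) = -0.08376
  Q(2)·log₂(Q(2)/P(2)) = 0.4432·log₂(0.4432/0.3333) = 0.18222
  Q(3)·log₂(Q(3)/P(3)) = 0.5358·log₂(0.5358/0.3333) = 0.36696

D_KL(Q||P) = -0.08376 + 0.18222 + 0.36696 = 0.46542 ≈ 0.4654 bits

These are NOT equal (difference: 0.4992 bits). KL divergence is asymmetric: D_KL(P||Q) ≠ D_KL(Q||P) in general.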